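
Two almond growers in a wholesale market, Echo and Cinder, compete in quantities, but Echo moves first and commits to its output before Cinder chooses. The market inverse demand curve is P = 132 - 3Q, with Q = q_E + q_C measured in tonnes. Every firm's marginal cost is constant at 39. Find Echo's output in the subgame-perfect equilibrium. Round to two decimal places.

15.50

Solve by backward induction. Given q_E, the follower Cinder maximises π_C = (132 - 3q_E - 3q_C)q_C - 39q_C.
Setting the follower's marginal profit to zero, 93 - 3q_E - 6q_C = 0, i.e. q_C = (93 - 3q_E)/6.
Echo substitutes q_C(q_E) into its own profit: π_E = q_E(132 - 3q_E - (93 - 3q_E)/2) - 39q_E = (171/2 - (3/2)q_E)q_E - 39q_E.
The leader's first-order condition 93/2 - 3q_E = 0 yields q_E = 31/2.
Then q_C = (93 - 3·(31/2))/6 = 31/4.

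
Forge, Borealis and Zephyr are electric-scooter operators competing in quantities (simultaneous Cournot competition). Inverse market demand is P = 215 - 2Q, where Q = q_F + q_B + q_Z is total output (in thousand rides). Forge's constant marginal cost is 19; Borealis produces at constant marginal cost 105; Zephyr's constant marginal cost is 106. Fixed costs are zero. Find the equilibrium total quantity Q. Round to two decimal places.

Forge's profit: π_F = (215 - 2Q)q_F - (19q_F). Setting ∂π_F/∂q_F = 0: 196 - 4q_F - 2(q_B + q_Z) = 0.
Borealis's profit: π_B = (215 - 2Q)q_B - (105q_B). Setting ∂π_B/∂q_B = 0: 110 - 4q_B - 2(q_F + q_Z) = 0.
Zephyr's profit: π_Z = (215 - 2Q)q_Z - (106q_Z). Setting ∂π_Z/∂q_Z = 0: 109 - 4q_Z - 2(q_F + q_B) = 0.
Adding the 3 first-order conditions: 415 − 8Q = 0, so Q = 415/8.
Back-substituting: q_F = (196 − 415/4)/2 = 369/8, q_B = (110 − 415/4)/2 = 25/8, q_Z = (109 − 415/4)/2 = 21/8.
Total output Q = 369/8 + 25/8 + 21/8 = 415/8.

51.88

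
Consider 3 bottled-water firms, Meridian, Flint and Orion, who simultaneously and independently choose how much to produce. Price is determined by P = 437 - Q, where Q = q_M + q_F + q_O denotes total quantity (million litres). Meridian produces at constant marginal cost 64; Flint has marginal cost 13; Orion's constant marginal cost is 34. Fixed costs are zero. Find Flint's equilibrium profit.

Meridian's profit: π_M = (437 - Q)q_M - (64q_M). Setting ∂π_M/∂q_M = 0: 373 - 2q_M - (q_F + q_O) = 0.
Flint's profit: π_F = (437 - Q)q_F - (13q_F). Setting ∂π_F/∂q_F = 0: 424 - 2q_F - (q_M + q_O) = 0.
Orion's profit: π_O = (437 - Q)q_O - (34q_O). Setting ∂π_O/∂q_O = 0: 403 - 2q_O - (q_M + q_F) = 0.
Summing all 3 equations gives 1200 − 4Q = 0, hence Q = 300.
Back-substituting: q_M = (373 − 300) = 73, q_F = (424 − 300) = 124, q_O = (403 − 300) = 103.
Price P = 437 - 300 = 137.
Flint's profit: (137 - 13)·124 = 15376.

15376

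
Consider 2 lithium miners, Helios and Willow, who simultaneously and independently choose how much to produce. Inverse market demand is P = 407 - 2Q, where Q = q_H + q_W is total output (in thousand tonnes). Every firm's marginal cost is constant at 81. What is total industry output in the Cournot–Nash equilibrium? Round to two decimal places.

108.67

A representative firm's profit is π_i = q_i(407 - 2Q) - 81q_i.
First-order condition (treating rivals' output as given): 326 - 4q_i - 2q_j = 0.
By symmetry each firm produces the same amount; substituting q_j = q_i yields q_i = 326/6 = 163/3.
Total output Q = 163/3 + 163/3 = 326/3.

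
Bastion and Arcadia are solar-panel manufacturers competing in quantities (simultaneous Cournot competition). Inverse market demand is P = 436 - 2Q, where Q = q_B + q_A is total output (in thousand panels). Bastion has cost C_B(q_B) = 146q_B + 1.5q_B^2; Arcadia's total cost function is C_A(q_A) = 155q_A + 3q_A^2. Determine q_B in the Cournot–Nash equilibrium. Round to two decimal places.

Bastion's profit: π_B = (436 - 2Q)q_B - (146q_B + (3/2)q_B²). Setting ∂π_B/∂q_B = 0: 290 - 7q_B - 2(q_A) = 0.
Arcadia's first-order condition: 281 - 10q_A - 2(q_B) = 0.
So q_B = (290 - 2q_A)/7 and q_A = (281 - 2q_B)/10.
Solving the pair: q_B = 1169/33, q_A = 1387/66.

35.42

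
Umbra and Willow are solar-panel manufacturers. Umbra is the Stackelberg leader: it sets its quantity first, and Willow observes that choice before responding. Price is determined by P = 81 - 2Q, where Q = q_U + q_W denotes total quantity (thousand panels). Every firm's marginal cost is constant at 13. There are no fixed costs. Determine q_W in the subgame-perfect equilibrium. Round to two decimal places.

Solve by backward induction. Given q_U, the follower Willow maximises π_W = (81 - 2q_U - 2q_W)q_W - 13q_W.
Follower FOC: 68 - 2q_U - 4q_W = 0, so q_W(q_U) = (68 - 2q_U)/4.
Umbra substitutes q_W(q_U) into its own profit: π_U = q_U(81 - 2q_U - (68 - 2q_U)/2) - 13q_U = (47 - q_U)q_U - 13q_U.
The leader's first-order condition 34 - 2q_U = 0 yields q_U = 17.
Then q_W = (68 - 2·17)/4 = 17/2.

8.50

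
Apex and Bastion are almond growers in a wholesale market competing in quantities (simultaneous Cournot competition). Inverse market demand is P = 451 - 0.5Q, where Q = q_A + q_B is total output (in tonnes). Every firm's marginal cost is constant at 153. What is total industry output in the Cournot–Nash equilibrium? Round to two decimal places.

397.33

Each firm earns π_i = (451 - 0.5Q)q_i - 153q_i.
Setting ∂π_i/∂q_i = 0 with rivals' quantities fixed: 298 - q_i - (1/2)q_j = 0.
With identical firms every q_j equals q_i, so q_j = q_i and 298 = (3/2)q_i, giving q_i = 596/3.
Total output Q = 596/3 + 596/3 = 1192/3.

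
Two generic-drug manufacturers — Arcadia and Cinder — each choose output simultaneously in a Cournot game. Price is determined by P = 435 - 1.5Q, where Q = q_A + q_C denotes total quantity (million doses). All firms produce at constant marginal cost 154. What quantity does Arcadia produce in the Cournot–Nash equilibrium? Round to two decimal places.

62.44

A representative firm's profit is π_i = q_i(435 - 1.5Q) - 154q_i.
Setting ∂π_i/∂q_i = 0 with rivals' quantities fixed: 281 - 3q_i - (3/2)q_j = 0.
With identical firms every q_j equals q_i, so q_j = q_i and 281 = (9/2)q_i, giving q_i = 562/9.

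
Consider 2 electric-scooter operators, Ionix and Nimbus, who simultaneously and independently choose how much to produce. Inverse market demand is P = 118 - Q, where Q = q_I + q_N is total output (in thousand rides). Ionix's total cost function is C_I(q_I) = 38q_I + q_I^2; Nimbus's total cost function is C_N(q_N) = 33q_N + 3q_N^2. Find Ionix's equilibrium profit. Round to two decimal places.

641.05

Ionix's profit: π_I = (118 - Q)q_I - (38q_I + q_I²). Setting ∂π_I/∂q_I = 0: 80 - 4q_I - (q_N) = 0.
Nimbus's first-order condition: 85 - 8q_N - (q_I) = 0.
Rearranging gives the reaction functions q_I = (80 - q_N)/4 and q_N = (85 - q_I)/8.
Solving the pair: q_I = 555/31, q_N = 260/31.
Price P = 118 - 815/31 = 91.7097.
Ionix's profit: 91.7097·(555/31) - 38·(555/31) - (555/31)² = 641.0510.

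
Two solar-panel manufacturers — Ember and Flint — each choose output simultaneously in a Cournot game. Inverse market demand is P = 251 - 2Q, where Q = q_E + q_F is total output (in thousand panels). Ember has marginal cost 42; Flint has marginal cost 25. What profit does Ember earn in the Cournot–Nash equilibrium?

2048

Ember's profit: π_E = (251 - 2Q)q_E - (42q_E). Setting ∂π_E/∂q_E = 0: 209 - 4q_E - 2(q_F) = 0.
Flint's first-order condition: 226 - 4q_F - 2(q_E) = 0.
Rearranging gives the reaction functions q_E = (209 - 2q_F)/4 and q_F = (226 - 2q_E)/4.
Substituting one into the other gives q_E = 32 and q_F = 81/2.
Price P = 251 - 2·(145/2) = 106.
Ember's profit: (106 - 42)·32 = 2048.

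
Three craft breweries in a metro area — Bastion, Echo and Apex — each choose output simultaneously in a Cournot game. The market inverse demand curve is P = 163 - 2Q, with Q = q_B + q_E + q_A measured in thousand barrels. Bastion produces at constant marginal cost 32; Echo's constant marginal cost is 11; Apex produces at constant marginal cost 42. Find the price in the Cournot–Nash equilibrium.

Bastion's profit: π_B = (163 - 2Q)q_B - (32q_B). Setting ∂π_B/∂q_B = 0: 131 - 4q_B - 2(q_E + q_A) = 0.
Echo's first-order condition: 152 - 4q_E - 2(q_B + q_A) = 0.
Apex's profit: π_A = (163 - 2Q)q_A - (42q_A). Setting ∂π_A/∂q_A = 0: 121 - 4q_A - 2(q_B + q_E) = 0.
Summing all 3 equations gives 404 − 8Q = 0, hence Q = 101/2.
Back-substituting: q_B = (131 − 101)/2 = 15, q_E = (152 − 101)/2 = 51/2, q_A = (121 − 101)/2 = 10.
Total output Q = 101/2, so price P = 163 - 2·(101/2) = 62.

62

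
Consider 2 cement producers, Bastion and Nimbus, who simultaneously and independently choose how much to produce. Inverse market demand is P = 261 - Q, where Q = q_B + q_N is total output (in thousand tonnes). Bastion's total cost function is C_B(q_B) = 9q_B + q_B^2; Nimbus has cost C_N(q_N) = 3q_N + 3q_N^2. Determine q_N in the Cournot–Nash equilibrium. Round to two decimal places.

Bastion's profit: π_B = (261 - Q)q_B - (9q_B + q_B²). Setting ∂π_B/∂q_B = 0: 252 - 4q_B - (q_N) = 0.
Nimbus's first-order condition: 258 - 8q_N - (q_B) = 0.
Best responses: q_B = (252 - q_N)/4, q_N = (258 - q_B)/8.
Substituting one into the other gives q_B = 1758/31 and q_N = 780/31.

25.16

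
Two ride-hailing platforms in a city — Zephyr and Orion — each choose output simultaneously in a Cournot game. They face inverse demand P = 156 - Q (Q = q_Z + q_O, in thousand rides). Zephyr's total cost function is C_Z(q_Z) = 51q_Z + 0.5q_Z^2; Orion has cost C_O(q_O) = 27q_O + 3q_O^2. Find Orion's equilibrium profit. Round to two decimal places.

601.32

Zephyr's profit: π_Z = (156 - Q)q_Z - (51q_Z + (1/2)q_Z²). Setting ∂π_Z/∂q_Z = 0: 105 - 3q_Z - (q_O) = 0.
Orion's first-order condition: 129 - 8q_O - (q_Z) = 0.
Rearranging gives the reaction functions q_Z = (105 - q_O)/3 and q_O = (129 - q_Z)/8.
Solving the pair: q_Z = 711/23, q_O = 282/23.
Price P = 156 - 993/23 = 112.8261.
Orion's profit: 112.8261·(282/23) - 27·(282/23) - 3(282/23)² = 601.3157.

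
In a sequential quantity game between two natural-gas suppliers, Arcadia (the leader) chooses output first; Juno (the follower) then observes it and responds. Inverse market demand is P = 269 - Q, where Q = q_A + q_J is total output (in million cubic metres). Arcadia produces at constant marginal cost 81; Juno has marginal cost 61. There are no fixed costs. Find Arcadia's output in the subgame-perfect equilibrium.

84

The follower Juno best-responds to any q_A: π_J = (269 - Q)q_J - 61q_J.
∂π_J/∂q_J = 208 - q_A - 2q_J = 0 gives the reaction function q_J = (208 - q_A)/2.
The leader anticipates this reaction. Substituting into P = 269 - Q gives P = 165 - (1/2)q_A, so π_A = (165 - (1/2)q_A)q_A - 81q_A.
Leader FOC: 84 - q_A = 0, so q_A = 84.
Then q_J = (208 - 84)/2 = 62.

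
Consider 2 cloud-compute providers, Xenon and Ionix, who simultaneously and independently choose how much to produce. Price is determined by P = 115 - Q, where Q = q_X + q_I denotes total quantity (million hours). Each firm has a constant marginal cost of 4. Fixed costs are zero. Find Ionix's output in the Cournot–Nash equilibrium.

Each firm earns π_i = (115 - Q)q_i - 4q_i.
First-order condition (treating rivals' output as given): 111 - 2q_i - q_j = 0.
By symmetry each firm produces the same amount; substituting q_j = q_i yields q_i = 111/3 = 37.

37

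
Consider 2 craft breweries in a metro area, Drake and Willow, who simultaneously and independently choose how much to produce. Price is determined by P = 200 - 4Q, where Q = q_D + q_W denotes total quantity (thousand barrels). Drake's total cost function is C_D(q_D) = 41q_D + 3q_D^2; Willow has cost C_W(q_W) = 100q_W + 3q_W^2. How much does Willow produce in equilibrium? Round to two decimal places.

4.24

Drake's profit: π_D = (200 - 4Q)q_D - (41q_D + 3q_D²). Setting ∂π_D/∂q_D = 0: 159 - 14q_D - 4(q_W) = 0.
Willow's first-order condition: 100 - 14q_W - 4(q_D) = 0.
So q_D = (159 - 4q_W)/14 and q_W = (100 - 4q_D)/14.
Solving the pair: q_D = 913/90, q_W = 191/45.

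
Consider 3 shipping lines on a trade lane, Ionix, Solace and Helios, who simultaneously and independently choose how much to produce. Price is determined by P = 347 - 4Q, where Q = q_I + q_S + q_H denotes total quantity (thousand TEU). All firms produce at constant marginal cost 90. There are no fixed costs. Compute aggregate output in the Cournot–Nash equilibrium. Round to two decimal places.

48.19

A representative firm's profit is π_i = q_i(347 - 4Q) - 90q_i.
Setting ∂π_i/∂q_i = 0 with rivals' quantities fixed: 257 - 8q_i - 4·Σ_{j≠i} q_j = 0.
By symmetry each firm produces the same amount; substituting Σ_{j≠i} q_j = 2q_i yields q_i = 257/16.
Total output Q = 257/16 + 257/16 + 257/16 = 771/16.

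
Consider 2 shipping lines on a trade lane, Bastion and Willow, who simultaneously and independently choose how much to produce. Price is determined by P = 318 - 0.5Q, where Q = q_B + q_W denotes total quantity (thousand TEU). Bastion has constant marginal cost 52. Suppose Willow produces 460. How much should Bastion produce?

36

With the rival's output fixed at 460, Bastion's profit is π_B = (318 - (1/2)·460 - (1/2)q_B)q_B - (52q_B) = (88 - (1/2)q_B)q_B - (52q_B).
∂π_B/∂q_B = 36 - q_B = 0, so q_B = 36.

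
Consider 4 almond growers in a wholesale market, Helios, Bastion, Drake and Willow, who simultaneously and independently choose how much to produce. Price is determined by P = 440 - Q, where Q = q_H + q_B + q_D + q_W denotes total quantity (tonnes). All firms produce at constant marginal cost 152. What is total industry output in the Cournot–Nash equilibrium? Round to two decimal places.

230.40

A representative firm's profit is π_i = q_i(440 - Q) - 152q_i.
First-order condition (treating rivals' output as given): 288 - 2q_i - Σ_{j≠i} q_j = 0.
By symmetry each firm produces the same amount; substituting Σ_{j≠i} q_j = 3q_i yields q_i = 288/5.
Total output Q = 288/5 + 288/5 + 288/5 + 288/5 = 1152/5.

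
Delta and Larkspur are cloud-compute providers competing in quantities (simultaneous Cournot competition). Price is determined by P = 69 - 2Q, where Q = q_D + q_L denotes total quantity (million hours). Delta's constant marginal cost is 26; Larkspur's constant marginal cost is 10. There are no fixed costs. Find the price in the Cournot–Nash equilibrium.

35

Delta's profit: π_D = (69 - 2Q)q_D - (26q_D). Setting ∂π_D/∂q_D = 0: 43 - 4q_D - 2(q_L) = 0.
Larkspur's profit: π_L = (69 - 2Q)q_L - (10q_L). Setting ∂π_L/∂q_L = 0: 59 - 4q_L - 2(q_D) = 0.
Best responses: q_D = (43 - 2q_L)/4, q_L = (59 - 2q_D)/4.
Solving the pair: q_D = 9/2, q_L = 25/2.
Total output Q = 17, so price P = 69 - 2·17 = 35.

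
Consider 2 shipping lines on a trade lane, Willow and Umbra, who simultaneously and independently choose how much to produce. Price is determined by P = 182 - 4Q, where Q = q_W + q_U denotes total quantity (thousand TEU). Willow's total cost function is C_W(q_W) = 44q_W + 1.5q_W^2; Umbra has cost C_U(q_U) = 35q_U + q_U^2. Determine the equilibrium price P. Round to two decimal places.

Willow's profit: π_W = (182 - 4Q)q_W - (44q_W + (3/2)q_W²). Setting ∂π_W/∂q_W = 0: 138 - 11q_W - 4(q_U) = 0.
Umbra's first-order condition: 147 - 10q_U - 4(q_W) = 0.
Rearranging gives the reaction functions q_W = (138 - 4q_U)/11 and q_U = (147 - 4q_W)/10.
Substituting one into the other gives q_W = 396/47 and q_U = 1065/94.
Total output Q = 1857/94, so price P = 182 - 4·(1857/94) = 102.9787.

102.98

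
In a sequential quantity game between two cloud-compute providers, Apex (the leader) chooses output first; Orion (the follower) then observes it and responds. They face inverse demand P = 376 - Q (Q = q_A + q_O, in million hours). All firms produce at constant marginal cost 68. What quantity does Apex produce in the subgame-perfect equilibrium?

Solve by backward induction. Given q_A, the follower Orion maximises π_O = (376 - q_A - q_O)q_O - 68q_O.
∂π_O/∂q_O = 308 - q_A - 2q_O = 0 gives the reaction function q_O = (308 - q_A)/2.
The leader anticipates this reaction. Substituting into P = 376 - Q gives P = 222 - (1/2)q_A, so π_A = (222 - (1/2)q_A)q_A - 68q_A.
Leader FOC: 154 - q_A = 0, so q_A = 154.
Then q_O = (308 - 154)/2 = 77.

154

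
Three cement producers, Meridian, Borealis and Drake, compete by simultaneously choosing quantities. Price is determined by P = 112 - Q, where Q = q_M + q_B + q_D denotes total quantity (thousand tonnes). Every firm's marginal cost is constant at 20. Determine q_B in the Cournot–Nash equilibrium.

A representative firm's profit is π_i = q_i(112 - Q) - 20q_i.
First-order condition (treating rivals' output as given): 92 - 2q_i - Σ_{j≠i} q_j = 0.
With identical firms every q_j equals q_i, so Σ_{j≠i} q_j = 2q_i and 92 = 4q_i, giving q_i = 23.

23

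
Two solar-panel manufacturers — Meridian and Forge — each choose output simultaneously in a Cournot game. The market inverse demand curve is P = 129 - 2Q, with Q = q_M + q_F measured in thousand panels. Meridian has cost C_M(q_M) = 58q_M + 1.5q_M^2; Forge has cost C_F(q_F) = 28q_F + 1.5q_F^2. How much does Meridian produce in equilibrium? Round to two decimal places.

Meridian's profit: π_M = (129 - 2Q)q_M - (58q_M + (3/2)q_M²). Setting ∂π_M/∂q_M = 0: 71 - 7q_M - 2(q_F) = 0.
Forge's first-order condition: 101 - 7q_F - 2(q_M) = 0.
Rearranging gives the reaction functions q_M = (71 - 2q_F)/7 and q_F = (101 - 2q_M)/7.
Solving the pair: q_M = 59/9, q_F = 113/9.

6.56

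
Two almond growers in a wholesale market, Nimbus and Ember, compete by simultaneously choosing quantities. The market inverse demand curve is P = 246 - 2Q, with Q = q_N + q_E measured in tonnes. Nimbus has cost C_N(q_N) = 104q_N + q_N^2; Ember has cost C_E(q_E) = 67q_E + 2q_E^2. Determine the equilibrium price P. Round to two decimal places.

174.73

Nimbus's profit: π_N = (246 - 2Q)q_N - (104q_N + q_N²). Setting ∂π_N/∂q_N = 0: 142 - 6q_N - 2(q_E) = 0.
Ember's first-order condition: 179 - 8q_E - 2(q_N) = 0.
Rearranging gives the reaction functions q_N = (142 - 2q_E)/6 and q_E = (179 - 2q_N)/8.
Solving the pair: q_N = 389/22, q_E = 395/22.
Total output Q = 392/11, so price P = 246 - 2·(392/11) = 1922/11.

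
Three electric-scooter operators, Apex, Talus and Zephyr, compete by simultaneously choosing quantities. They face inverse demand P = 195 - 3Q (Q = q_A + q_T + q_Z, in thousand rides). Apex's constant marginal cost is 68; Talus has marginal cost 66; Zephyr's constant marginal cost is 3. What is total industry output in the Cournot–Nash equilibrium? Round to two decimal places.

37.33

Apex's profit: π_A = (195 - 3Q)q_A - (68q_A). Setting ∂π_A/∂q_A = 0: 127 - 6q_A - 3(q_T + q_Z) = 0.
Talus's profit: π_T = (195 - 3Q)q_T - (66q_T). Setting ∂π_T/∂q_T = 0: 129 - 6q_T - 3(q_A + q_Z) = 0.
Zephyr's profit: π_Z = (195 - 3Q)q_Z - (3q_Z). Setting ∂π_Z/∂q_Z = 0: 192 - 6q_Z - 3(q_A + q_T) = 0.
Adding the 3 conditions: 448 − 6Q − 6Q = 0, i.e. Q = 112/3.
Back-substituting: q_A = (127 − 112)/3 = 5, q_T = (129 − 112)/3 = 17/3, q_Z = (192 − 112)/3 = 80/3.
Total output Q = 5 + 17/3 + 80/3 = 112/3.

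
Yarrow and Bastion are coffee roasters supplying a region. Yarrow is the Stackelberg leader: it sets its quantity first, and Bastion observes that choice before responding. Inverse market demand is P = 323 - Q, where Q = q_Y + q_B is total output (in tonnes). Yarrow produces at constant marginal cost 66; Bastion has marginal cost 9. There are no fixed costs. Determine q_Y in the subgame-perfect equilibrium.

Solve by backward induction. Given q_Y, the follower Bastion maximises π_B = (323 - q_Y - q_B)q_B - 9q_B.
Setting the follower's marginal profit to zero, 314 - q_Y - 2q_B = 0, i.e. q_B = (314 - q_Y)/2.
The leader anticipates this reaction. Substituting into P = 323 - Q gives P = 166 - (1/2)q_Y, so π_Y = (166 - (1/2)q_Y)q_Y - 66q_Y.
The leader's first-order condition 100 - q_Y = 0 yields q_Y = 100.
Then q_B = (314 - 100)/2 = 107.

100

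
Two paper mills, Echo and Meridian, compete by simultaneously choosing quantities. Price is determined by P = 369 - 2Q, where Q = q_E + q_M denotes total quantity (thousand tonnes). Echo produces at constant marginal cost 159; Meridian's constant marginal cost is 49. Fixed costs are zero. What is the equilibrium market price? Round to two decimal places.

192.33

Echo's profit: π_E = (369 - 2Q)q_E - (159q_E). Setting ∂π_E/∂q_E = 0: 210 - 4q_E - 2(q_M) = 0.
Meridian's first-order condition: 320 - 4q_M - 2(q_E) = 0.
So q_E = (210 - 2q_M)/4 and q_M = (320 - 2q_E)/4.
Substituting one into the other gives q_E = 50/3 and q_M = 215/3.
Total output Q = 265/3, so price P = 369 - 2·(265/3) = 577/3.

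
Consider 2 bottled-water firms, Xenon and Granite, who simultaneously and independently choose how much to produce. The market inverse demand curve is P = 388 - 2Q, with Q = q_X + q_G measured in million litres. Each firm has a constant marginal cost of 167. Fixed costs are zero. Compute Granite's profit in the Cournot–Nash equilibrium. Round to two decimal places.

2713.39

A representative firm's profit is π_i = q_i(388 - 2Q) - 167q_i.
First-order condition (treating rivals' output as given): 221 - 4q_i - 2q_j = 0.
By symmetry each firm produces the same amount; substituting q_j = q_i yields q_i = 221/6.
Price P = 388 - 2·(221/3) = 722/3.
Granite's profit: (722/3 - 167)·(221/6) = 2713.3889.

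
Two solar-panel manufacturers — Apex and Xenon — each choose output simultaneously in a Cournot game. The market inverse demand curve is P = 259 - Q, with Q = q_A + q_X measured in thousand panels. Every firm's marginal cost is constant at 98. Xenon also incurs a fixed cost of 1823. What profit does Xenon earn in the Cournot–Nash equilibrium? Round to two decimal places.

1057.11

A representative firm's profit is π_i = q_i(259 - Q) - 98q_i.
Setting ∂π_i/∂q_i = 0 with rivals' quantities fixed: 161 - 2q_i - q_j = 0.
With identical firms every q_j equals q_i, so q_j = q_i and 161 = 3q_i, giving q_i = 161/3.
Price P = 259 - 322/3 = 455/3.
Xenon's profit: (455/3 - 98)·(161/3) - 1823 = 1057.1111.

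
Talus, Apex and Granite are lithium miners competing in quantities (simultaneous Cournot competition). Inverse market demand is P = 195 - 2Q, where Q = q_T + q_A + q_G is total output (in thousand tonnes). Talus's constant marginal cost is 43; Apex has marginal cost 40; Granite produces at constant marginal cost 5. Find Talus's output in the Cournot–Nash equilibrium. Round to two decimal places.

Talus's profit: π_T = (195 - 2Q)q_T - (43q_T). Setting ∂π_T/∂q_T = 0: 152 - 4q_T - 2(q_A + q_G) = 0.
Apex's profit: π_A = (195 - 2Q)q_A - (40q_A). Setting ∂π_A/∂q_A = 0: 155 - 4q_A - 2(q_T + q_G) = 0.
Granite's first-order condition: 190 - 4q_G - 2(q_T + q_A) = 0.
Adding the 3 first-order conditions: 497 − 8Q = 0, so Q = 497/8.
Back-substituting: q_T = (152 − 497/4)/2 = 111/8, q_A = (155 − 497/4)/2 = 123/8, q_G = (190 − 497/4)/2 = 263/8.

13.88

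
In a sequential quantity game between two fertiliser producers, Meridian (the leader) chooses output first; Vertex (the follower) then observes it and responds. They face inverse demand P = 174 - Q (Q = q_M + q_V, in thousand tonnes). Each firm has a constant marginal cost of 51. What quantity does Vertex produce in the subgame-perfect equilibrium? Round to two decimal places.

The follower Vertex best-responds to any q_M: π_V = (174 - Q)q_V - 51q_V.
Setting the follower's marginal profit to zero, 123 - q_M - 2q_V = 0, i.e. q_V = (123 - q_M)/2.
The leader anticipates this reaction. Substituting into P = 174 - Q gives P = 225/2 - (1/2)q_M, so π_M = (225/2 - (1/2)q_M)q_M - 51q_M.
The leader's first-order condition 123/2 - q_M = 0 yields q_M = 123/2.
Then q_V = (123 - 123/2)/2 = 123/4.

30.75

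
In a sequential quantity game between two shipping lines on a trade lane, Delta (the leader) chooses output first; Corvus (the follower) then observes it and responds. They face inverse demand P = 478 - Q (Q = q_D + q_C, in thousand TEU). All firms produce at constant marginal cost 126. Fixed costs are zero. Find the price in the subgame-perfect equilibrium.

214

The follower Corvus best-responds to any q_D: π_C = (478 - Q)q_C - 126q_C.
Follower FOC: 352 - q_D - 2q_C = 0, so q_C(q_D) = (352 - q_D)/2.
Delta substitutes q_C(q_D) into its own profit: π_D = q_D(478 - q_D - (352 - q_D)/2) - 126q_D = (302 - (1/2)q_D)q_D - 126q_D.
Maximising: ∂π_D/∂q_D = 176 - q_D = 0, giving q_D = 176.
Then q_C = (352 - 176)/2 = 88.
Total output Q = 264, so price P = 478 - 264 = 214.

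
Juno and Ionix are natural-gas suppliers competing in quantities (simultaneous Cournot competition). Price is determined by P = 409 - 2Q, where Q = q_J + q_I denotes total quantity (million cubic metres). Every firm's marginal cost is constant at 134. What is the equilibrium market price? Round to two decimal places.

225.67

A representative firm's profit is π_i = q_i(409 - 2Q) - 134q_i.
First-order condition (treating rivals' output as given): 275 - 4q_i - 2q_j = 0.
By symmetry each firm produces the same amount; substituting q_j = q_i yields q_i = 275/6.
Total output Q = 275/3, so price P = 409 - 2·(275/3) = 677/3.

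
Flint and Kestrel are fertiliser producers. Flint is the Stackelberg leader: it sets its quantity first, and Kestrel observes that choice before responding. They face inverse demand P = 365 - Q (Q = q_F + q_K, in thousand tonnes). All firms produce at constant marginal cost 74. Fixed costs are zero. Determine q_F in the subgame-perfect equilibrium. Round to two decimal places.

Solve by backward induction. Given q_F, the follower Kestrel maximises π_K = (365 - q_F - q_K)q_K - 74q_K.
Follower FOC: 291 - q_F - 2q_K = 0, so q_K(q_F) = (291 - q_F)/2.
Flint substitutes q_K(q_F) into its own profit: π_F = q_F(365 - q_F - (291 - q_F)/2) - 74q_F = (439/2 - (1/2)q_F)q_F - 74q_F.
Leader FOC: 291/2 - q_F = 0, so q_F = 291/2.
Then q_K = (291 - 291/2)/2 = 291/4.

145.50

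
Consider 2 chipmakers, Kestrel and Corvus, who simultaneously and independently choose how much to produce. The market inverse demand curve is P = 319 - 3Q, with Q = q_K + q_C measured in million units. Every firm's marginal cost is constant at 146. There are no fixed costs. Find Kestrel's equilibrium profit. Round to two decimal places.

1108.48

Each firm earns π_i = (319 - 3Q)q_i - 146q_i.
First-order condition (treating rivals' output as given): 173 - 6q_i - 3q_j = 0.
With identical firms every q_j equals q_i, so q_j = q_i and 173 = 9q_i, giving q_i = 173/9.
Price P = 319 - 3·(346/9) = 611/3.
Kestrel's profit: (611/3 - 146)·(173/9) = 1108.4815.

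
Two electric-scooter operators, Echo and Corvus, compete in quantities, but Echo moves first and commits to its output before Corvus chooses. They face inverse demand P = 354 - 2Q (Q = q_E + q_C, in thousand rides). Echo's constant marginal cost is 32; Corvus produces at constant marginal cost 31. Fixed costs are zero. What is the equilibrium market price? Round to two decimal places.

112.25

Solve by backward induction. Given q_E, the follower Corvus maximises π_C = (354 - 2q_E - 2q_C)q_C - 31q_C.
∂π_C/∂q_C = 323 - 2q_E - 4q_C = 0 gives the reaction function q_C = (323 - 2q_E)/4.
The leader anticipates this reaction. Substituting into P = 354 - 2Q gives P = 385/2 - q_E, so π_E = (385/2 - q_E)q_E - 32q_E.
Leader FOC: 321/2 - 2q_E = 0, so q_E = 321/4.
Then q_C = (323 - 2·(321/4))/4 = 325/8.
Total output Q = 967/8, so price P = 354 - 2·(967/8) = 449/4.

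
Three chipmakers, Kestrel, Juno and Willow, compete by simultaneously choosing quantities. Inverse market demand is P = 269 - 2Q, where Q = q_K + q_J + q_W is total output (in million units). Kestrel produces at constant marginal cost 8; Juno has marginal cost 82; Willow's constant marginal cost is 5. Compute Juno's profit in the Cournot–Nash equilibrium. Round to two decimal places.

40.50

Kestrel's profit: π_K = (269 - 2Q)q_K - (8q_K). Setting ∂π_K/∂q_K = 0: 261 - 4q_K - 2(q_J + q_W) = 0.
Juno's first-order condition: 187 - 4q_J - 2(q_K + q_W) = 0.
Willow's first-order condition: 264 - 4q_W - 2(q_K + q_J) = 0.
Adding the 3 conditions: 712 − 4Q − 4Q = 0, i.e. Q = 89.
Back-substituting: q_K = (261 − 178)/2 = 83/2, q_J = (187 − 178)/2 = 9/2, q_W = (264 − 178)/2 = 43.
Price P = 269 - 2·89 = 91.
Juno's profit: (91 - 82)·(9/2) = 81/2.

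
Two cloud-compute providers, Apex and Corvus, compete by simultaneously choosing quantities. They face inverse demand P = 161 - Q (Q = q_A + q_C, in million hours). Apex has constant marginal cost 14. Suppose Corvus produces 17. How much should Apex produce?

65

With the rival's output fixed at 17, Apex's profit is π_A = (161 - 17 - q_A)q_A - (14q_A) = (144 - q_A)q_A - (14q_A).
∂π_A/∂q_A = 130 - 2q_A = 0, so q_A = 65.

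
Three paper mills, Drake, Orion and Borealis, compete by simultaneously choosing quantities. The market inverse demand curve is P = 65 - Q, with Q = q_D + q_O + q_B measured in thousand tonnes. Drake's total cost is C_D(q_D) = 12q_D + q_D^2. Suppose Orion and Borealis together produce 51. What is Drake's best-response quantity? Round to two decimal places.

0.50

With rivals' combined output fixed at 51, Drake's profit is π_D = (65 - 51 - q_D)q_D - (12q_D + q_D²) = (14 - q_D)q_D - (12q_D + q_D²).
∂π_D/∂q_D = 2 - 4q_D = 0, so q_D = 1/2.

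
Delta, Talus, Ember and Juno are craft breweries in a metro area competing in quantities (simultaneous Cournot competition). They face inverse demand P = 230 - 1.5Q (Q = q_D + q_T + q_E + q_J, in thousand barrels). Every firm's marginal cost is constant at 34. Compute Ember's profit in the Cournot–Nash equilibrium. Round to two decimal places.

Each firm earns π_i = (230 - 1.5Q)q_i - 34q_i.
Setting ∂π_i/∂q_i = 0 with rivals' quantities fixed: 196 - 3q_i - (3/2)·Σ_{j≠i} q_j = 0.
With identical firms every q_j equals q_i, so Σ_{j≠i} q_j = 3q_i and 196 = (15/2)q_i, giving q_i = 392/15.
Price P = 230 - (3/2)·(1568/15) = 366/5.
Ember's profit: (366/5 - 34)·(392/15) = 1024.4267.

1024.43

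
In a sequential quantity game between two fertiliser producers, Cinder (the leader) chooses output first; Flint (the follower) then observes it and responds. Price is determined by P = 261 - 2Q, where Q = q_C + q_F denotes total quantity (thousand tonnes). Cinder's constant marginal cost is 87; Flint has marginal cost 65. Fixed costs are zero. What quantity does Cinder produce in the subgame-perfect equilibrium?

38

Solve by backward induction. Given q_C, the follower Flint maximises π_F = (261 - 2q_C - 2q_F)q_F - 65q_F.
Setting the follower's marginal profit to zero, 196 - 2q_C - 4q_F = 0, i.e. q_F = (196 - 2q_C)/4.
The leader anticipates this reaction. Substituting into P = 261 - 2Q gives P = 163 - q_C, so π_C = (163 - q_C)q_C - 87q_C.
Leader FOC: 76 - 2q_C = 0, so q_C = 38.
Then q_F = (196 - 2·38)/4 = 30.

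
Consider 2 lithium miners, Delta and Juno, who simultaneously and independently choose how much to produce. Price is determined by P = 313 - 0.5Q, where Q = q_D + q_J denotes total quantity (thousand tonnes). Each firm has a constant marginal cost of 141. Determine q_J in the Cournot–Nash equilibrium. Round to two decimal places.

Each firm earns π_i = (313 - 0.5Q)q_i - 141q_i.
Setting ∂π_i/∂q_i = 0 with rivals' quantities fixed: 172 - q_i - (1/2)q_j = 0.
By symmetry each firm produces the same amount; substituting q_j = q_i yields q_i = 172/(3/2) = 344/3.

114.67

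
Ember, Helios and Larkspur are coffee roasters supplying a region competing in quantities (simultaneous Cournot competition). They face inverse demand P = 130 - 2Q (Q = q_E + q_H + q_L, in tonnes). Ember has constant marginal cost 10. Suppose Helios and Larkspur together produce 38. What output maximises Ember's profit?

11

With rivals' combined output fixed at 38, Ember's profit is π_E = (130 - 2·38 - 2q_E)q_E - (10q_E) = (54 - 2q_E)q_E - (10q_E).
∂π_E/∂q_E = 44 - 4q_E = 0, so q_E = 11.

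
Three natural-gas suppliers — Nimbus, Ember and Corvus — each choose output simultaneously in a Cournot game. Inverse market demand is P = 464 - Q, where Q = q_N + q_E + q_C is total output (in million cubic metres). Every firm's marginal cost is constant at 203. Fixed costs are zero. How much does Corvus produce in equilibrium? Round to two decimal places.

A representative firm's profit is π_i = q_i(464 - Q) - 203q_i.
First-order condition (treating rivals' output as given): 261 - 2q_i - Σ_{j≠i} q_j = 0.
By symmetry each firm produces the same amount; substituting Σ_{j≠i} q_j = 2q_i yields q_i = 261/4.

65.25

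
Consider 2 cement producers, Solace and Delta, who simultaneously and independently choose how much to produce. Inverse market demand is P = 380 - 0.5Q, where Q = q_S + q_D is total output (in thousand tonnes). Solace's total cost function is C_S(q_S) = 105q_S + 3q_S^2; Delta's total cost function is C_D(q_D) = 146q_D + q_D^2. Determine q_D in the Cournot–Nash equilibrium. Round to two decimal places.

72.31

Solace's profit: π_S = (380 - 0.5Q)q_S - (105q_S + 3q_S²). Setting ∂π_S/∂q_S = 0: 275 - 7q_S - (1/2)(q_D) = 0.
Delta's first-order condition: 234 - 3q_D - (1/2)(q_S) = 0.
So q_S = (275 - (1/2)q_D)/7 and q_D = (234 - (1/2)q_S)/3.
Solving the pair: q_S = 34.1205, q_D = 72.3133.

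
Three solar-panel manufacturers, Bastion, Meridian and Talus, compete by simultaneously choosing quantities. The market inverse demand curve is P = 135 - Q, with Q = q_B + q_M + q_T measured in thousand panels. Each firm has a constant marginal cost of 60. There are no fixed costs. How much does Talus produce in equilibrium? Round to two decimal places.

A representative firm's profit is π_i = q_i(135 - Q) - 60q_i.
First-order condition (treating rivals' output as given): 75 - 2q_i - Σ_{j≠i} q_j = 0.
With identical firms every q_j equals q_i, so Σ_{j≠i} q_j = 2q_i and 75 = 4q_i, giving q_i = 75/4.

18.75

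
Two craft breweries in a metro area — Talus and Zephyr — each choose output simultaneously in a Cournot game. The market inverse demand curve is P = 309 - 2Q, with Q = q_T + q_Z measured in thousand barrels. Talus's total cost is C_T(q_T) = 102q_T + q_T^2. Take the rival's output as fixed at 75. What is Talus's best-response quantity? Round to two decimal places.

9.50

With the rival's output fixed at 75, Talus's profit is π_T = (309 - 2·75 - 2q_T)q_T - (102q_T + q_T²) = (159 - 2q_T)q_T - (102q_T + q_T²).
∂π_T/∂q_T = 57 - 6q_T = 0, so q_T = 19/2.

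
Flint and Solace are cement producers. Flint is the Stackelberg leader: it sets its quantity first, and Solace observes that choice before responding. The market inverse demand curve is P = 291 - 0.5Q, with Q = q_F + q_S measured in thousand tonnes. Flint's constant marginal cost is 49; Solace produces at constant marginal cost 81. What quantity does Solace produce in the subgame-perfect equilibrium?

The follower Solace best-responds to any q_F: π_S = (291 - 0.5Q)q_S - 81q_S.
Follower FOC: 210 - (1/2)q_F - q_S = 0, so q_S(q_F) = (210 - (1/2)q_F).
The leader anticipates this reaction. Substituting into P = 291 - 0.5Q gives P = 186 - (1/4)q_F, so π_F = (186 - (1/4)q_F)q_F - 49q_F.
Maximising: ∂π_F/∂q_F = 137 - (1/2)q_F = 0, giving q_F = 274.
Then q_S = (210 - (1/2)·274) = 73.

73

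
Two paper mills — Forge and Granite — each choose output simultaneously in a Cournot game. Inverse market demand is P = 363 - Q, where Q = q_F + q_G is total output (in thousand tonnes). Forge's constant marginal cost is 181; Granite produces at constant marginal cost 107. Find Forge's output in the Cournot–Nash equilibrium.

Forge's profit: π_F = (363 - Q)q_F - (181q_F). Setting ∂π_F/∂q_F = 0: 182 - 2q_F - (q_G) = 0.
Granite's first-order condition: 256 - 2q_G - (q_F) = 0.
Rearranging gives the reaction functions q_F = (182 - q_G)/2 and q_G = (256 - q_F)/2.
Solving the pair: q_F = 36, q_G = 110.

36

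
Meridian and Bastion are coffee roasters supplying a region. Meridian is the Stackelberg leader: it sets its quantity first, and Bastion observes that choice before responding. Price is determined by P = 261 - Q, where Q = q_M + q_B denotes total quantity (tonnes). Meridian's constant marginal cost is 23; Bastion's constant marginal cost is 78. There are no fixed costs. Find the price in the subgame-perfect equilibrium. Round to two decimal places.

96.25

Solve by backward induction. Given q_M, the follower Bastion maximises π_B = (261 - q_M - q_B)q_B - 78q_B.
Setting the follower's marginal profit to zero, 183 - q_M - 2q_B = 0, i.e. q_B = (183 - q_M)/2.
The leader anticipates this reaction. Substituting into P = 261 - Q gives P = 339/2 - (1/2)q_M, so π_M = (339/2 - (1/2)q_M)q_M - 23q_M.
The leader's first-order condition 293/2 - q_M = 0 yields q_M = 293/2.
Then q_B = (183 - 293/2)/2 = 73/4.
Total output Q = 659/4, so price P = 261 - 659/4 = 385/4.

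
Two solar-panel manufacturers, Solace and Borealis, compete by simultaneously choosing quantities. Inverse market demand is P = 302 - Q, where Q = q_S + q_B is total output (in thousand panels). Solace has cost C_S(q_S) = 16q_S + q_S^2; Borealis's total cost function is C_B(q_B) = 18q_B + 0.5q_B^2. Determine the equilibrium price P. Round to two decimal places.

Solace's profit: π_S = (302 - Q)q_S - (16q_S + q_S²). Setting ∂π_S/∂q_S = 0: 286 - 4q_S - (q_B) = 0.
Borealis's first-order condition: 284 - 3q_B - (q_S) = 0.
Rearranging gives the reaction functions q_S = (286 - q_B)/4 and q_B = (284 - q_S)/3.
Solving the pair: q_S = 574/11, q_B = 850/11.
Total output Q = 1424/11, so price P = 302 - 1424/11 = 1898/11.

172.55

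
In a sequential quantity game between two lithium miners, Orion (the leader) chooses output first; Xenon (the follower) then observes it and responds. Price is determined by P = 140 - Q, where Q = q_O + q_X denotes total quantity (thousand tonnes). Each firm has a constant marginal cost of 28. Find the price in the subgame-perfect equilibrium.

The follower Xenon best-responds to any q_O: π_X = (140 - Q)q_X - 28q_X.
Setting the follower's marginal profit to zero, 112 - q_O - 2q_X = 0, i.e. q_X = (112 - q_O)/2.
The leader anticipates this reaction. Substituting into P = 140 - Q gives P = 84 - (1/2)q_O, so π_O = (84 - (1/2)q_O)q_O - 28q_O.
Maximising: ∂π_O/∂q_O = 56 - q_O = 0, giving q_O = 56.
Then q_X = (112 - 56)/2 = 28.
Total output Q = 84, so price P = 140 - 84 = 56.

56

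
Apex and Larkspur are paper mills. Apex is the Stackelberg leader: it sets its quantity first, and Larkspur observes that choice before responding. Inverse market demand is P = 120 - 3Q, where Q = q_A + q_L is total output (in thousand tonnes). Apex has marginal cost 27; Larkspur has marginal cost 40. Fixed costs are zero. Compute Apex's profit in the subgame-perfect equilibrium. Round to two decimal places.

The follower Larkspur best-responds to any q_A: π_L = (120 - 3Q)q_L - 40q_L.
Follower FOC: 80 - 3q_A - 6q_L = 0, so q_L(q_A) = (80 - 3q_A)/6.
Apex substitutes q_L(q_A) into its own profit: π_A = q_A(120 - 3q_A - (80 - 3q_A)/2) - 27q_A = (80 - (3/2)q_A)q_A - 27q_A.
Maximising: ∂π_A/∂q_A = 53 - 3q_A = 0, giving q_A = 53/3.
Then q_L = (80 - 3·(53/3))/6 = 9/2.
Price P = 120 - 3·(133/6) = 107/2.
Apex's profit: (107/2 - 27)·(53/3) = 468.1667.

468.17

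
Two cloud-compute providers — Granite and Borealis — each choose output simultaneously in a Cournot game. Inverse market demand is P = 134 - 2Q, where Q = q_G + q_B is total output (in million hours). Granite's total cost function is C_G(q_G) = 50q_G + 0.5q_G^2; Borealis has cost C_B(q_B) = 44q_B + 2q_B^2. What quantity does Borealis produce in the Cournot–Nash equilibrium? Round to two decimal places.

7.83

Granite's profit: π_G = (134 - 2Q)q_G - (50q_G + (1/2)q_G²). Setting ∂π_G/∂q_G = 0: 84 - 5q_G - 2(q_B) = 0.
Borealis's profit: π_B = (134 - 2Q)q_B - (44q_B + 2q_B²). Setting ∂π_B/∂q_B = 0: 90 - 8q_B - 2(q_G) = 0.
Best responses: q_G = (84 - 2q_B)/5, q_B = (90 - 2q_G)/8.
Solving the pair: q_G = 41/3, q_B = 47/6.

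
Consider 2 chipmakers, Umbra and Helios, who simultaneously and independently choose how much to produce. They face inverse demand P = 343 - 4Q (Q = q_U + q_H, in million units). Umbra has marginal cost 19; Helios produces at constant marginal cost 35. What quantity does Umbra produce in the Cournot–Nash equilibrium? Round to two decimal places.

Umbra's profit: π_U = (343 - 4Q)q_U - (19q_U). Setting ∂π_U/∂q_U = 0: 324 - 8q_U - 4(q_H) = 0.
Helios's profit: π_H = (343 - 4Q)q_H - (35q_H). Setting ∂π_H/∂q_H = 0: 308 - 8q_H - 4(q_U) = 0.
Best responses: q_U = (324 - 4q_H)/8, q_H = (308 - 4q_U)/8.
Solving the pair: q_U = 85/3, q_H = 73/3.

28.33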